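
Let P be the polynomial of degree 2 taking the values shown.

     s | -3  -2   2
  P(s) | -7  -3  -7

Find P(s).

Using the Lagrange interpolation formula with nodes -3, -2, 2:
  L_0(s) = (s + 2)(s - 2) / 5
  L_1(s) = (s + 3)(s - 2) / -4
  L_2(s) = (s + 3)(s + 2) / 20
Then P(s) = -7·L_0(s) - 3·L_1(s) - 7·L_2(s).
Expanding and collecting terms gives P(s) = -s^2 - s - 1.
Check: P(-2) = -3. ✓

P(s) = -s^2 - s - 1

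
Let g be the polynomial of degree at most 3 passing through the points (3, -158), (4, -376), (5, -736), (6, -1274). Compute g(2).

-46

Using the Lagrange interpolation formula with nodes 3, 4, 5, 6:
  L_0(x) = (x - 4)(x - 5)(x - 6) / -6
  L_1(x) = (x - 3)(x - 5)(x - 6) / 2
  L_2(x) = (x - 3)(x - 4)(x - 6) / -2
  L_3(x) = (x - 3)(x - 4)(x - 5) / 6
Then g(x) = -158·L_0(x) - 376·L_1(x) - 736·L_2(x) - 1274·L_3(x).
Expanding and collecting terms gives g(x) = -6x³ + x² - 3x + 4.
Evaluating at x = 2: g(2) = -46.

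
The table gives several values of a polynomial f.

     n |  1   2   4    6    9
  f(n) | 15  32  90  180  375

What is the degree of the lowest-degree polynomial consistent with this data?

2

Divided differences on the nodes 1, 2, 4, 6, 9:
  order 0: 15  32  90  180  375
  order 1: 17  29  45  65
  order 2: 4  4  4
  order 3: 0  0
  order 4: 0
The order-2 divided differences are all 4 (nonzero) and every higher order vanishes, so the data lies on a polynomial of degree exactly 2.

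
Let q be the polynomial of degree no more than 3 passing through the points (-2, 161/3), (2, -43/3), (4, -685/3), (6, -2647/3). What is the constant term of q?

-1/3

Write q(u) = au^3 + bu^2 + cu + d. Substituting each data point gives a linear system:
  -8a + 4b - 2c + d = 161/3
  8a + 4b + 2c + d = -43/3
  64a + 16b + 4c + d = -685/3
  216a + 36b + 6c + d = -2647/3
Solving the system yields a = -5, b = 5, c = 3, d = -1/3.
So q(u) = -5u^3 + 5u^2 + 3u - 1/3.
The constant term is -1/3.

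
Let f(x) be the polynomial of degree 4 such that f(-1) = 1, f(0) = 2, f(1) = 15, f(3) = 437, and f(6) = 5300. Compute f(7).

Write f(x) = ax^4 + bx^3 + cx^2 + dx + e. Substituting each data point gives a linear system:
  a - b + c - d + e = 1
  e = 2
  a + b + c + d + e = 15
  81a + 27b + 9c + 3d + e = 437
  1296a + 216b + 36c + 6d + e = 5300
Solving the system yields a = 3, b = 6, c = 3, d = 1, e = 2.
So f(x) = 3x⁴ + 6x³ + 3x² + x + 2.
Then f(7) = 9417.

9417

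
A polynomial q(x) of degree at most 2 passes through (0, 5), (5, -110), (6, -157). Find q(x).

Write q(x) = ax^2 + bx + c. Substituting each data point gives a linear system:
  c = 5
  25a + 5b + c = -110
  36a + 6b + c = -157
Solving the system yields a = -4, b = -3, c = 5.
So q(x) = -4x^2 - 3x + 5.
Check: q(0) = 5. ✓

q(x) = -4x^2 - 3x + 5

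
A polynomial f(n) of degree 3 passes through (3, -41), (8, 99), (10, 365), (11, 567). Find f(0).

-5

Write f(n) = an^3 + bn^2 + cn + d. Substituting each data point gives a linear system:
  27a + 9b + 3c + d = -41
  512a + 64b + 8c + d = 99
  1000a + 100b + 10c + d = 365
  1331a + 121b + 11c + d = 567
Solving the system yields a = 1, b = -6, c = -3, d = -5.
So f(n) = n^3 - 6n^2 - 3n - 5.
Then f(0) = -5.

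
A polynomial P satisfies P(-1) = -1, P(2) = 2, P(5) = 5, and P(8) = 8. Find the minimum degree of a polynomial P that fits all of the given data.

1

Forward differences of the values at u = -1, 2, 5, 8:
  P  : -1  2  5  8
  Δ  : 3  3  3
  Δ^2: 0  0
  Δ^3: 0
The first differences are constant (3) and nonzero, while all higher differences vanish, so the minimal degree is 1.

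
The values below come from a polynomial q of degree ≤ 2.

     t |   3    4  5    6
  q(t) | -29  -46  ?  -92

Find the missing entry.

On equispaced nodes a degree-2 polynomial has vanishing third forward difference, so
  - q(3) + 3·q(4) - 3·q(5) + q(6) = 0.
Substituting the known values and solving for q(5):
  -3·q(5) = 201
  q(5) = -67.

-67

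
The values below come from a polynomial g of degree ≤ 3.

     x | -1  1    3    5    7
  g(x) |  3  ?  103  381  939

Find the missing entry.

9

The 4 known points determine the degree-3 polynomial uniquely.
Write g(x) = ax^3 + bx^2 + cx + d. Substituting each data point gives a linear system:
  -a + b - c + d = 3
  27a + 9b + 3c + d = 103
  125a + 25b + 5c + d = 381
  343a + 49b + 7c + d = 939
Solving the system yields a = 2, b = 5, c = 1, d = 1.
So g(x) = 2x^3 + 5x^2 + x + 1.
Then g(1) = 9.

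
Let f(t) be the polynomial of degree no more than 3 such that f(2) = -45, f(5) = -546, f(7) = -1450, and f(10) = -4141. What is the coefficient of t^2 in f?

Write f(t) = at^3 + bt^2 + ct + d. Substituting each data point gives a linear system:
  8a + 4b + 2c + d = -45
  125a + 25b + 5c + d = -546
  343a + 49b + 7c + d = -1450
  1000a + 100b + 10c + d = -4141
Solving the system yields a = -4, b = -1, c = -4, d = -1.
So f(t) = -4t^3 - t^2 - 4t - 1.
The coefficient of t^2 is -1.

-1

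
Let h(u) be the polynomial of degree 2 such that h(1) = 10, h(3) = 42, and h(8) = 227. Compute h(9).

282

Using the Lagrange interpolation formula with nodes 1, 3, 8:
  L_0(u) = (u - 3)(u - 8) / 14
  L_1(u) = (u - 1)(u - 8) / -10
  L_2(u) = (u - 1)(u - 3) / 35
Then h(u) = 10·L_0(u) + 42·L_1(u) + 227·L_2(u).
Expanding and collecting terms gives h(u) = 3u^2 + 4u + 3.
Evaluating at u = 9: h(9) = 282.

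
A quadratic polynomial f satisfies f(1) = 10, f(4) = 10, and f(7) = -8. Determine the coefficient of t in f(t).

5

Write f(t) = at^2 + bt + c. Substituting each data point gives a linear system:
  a + b + c = 10
  16a + 4b + c = 10
  49a + 7b + c = -8
Solving the system yields a = -1, b = 5, c = 6.
So f(t) = -t² + 5t + 6.
The coefficient of t is 5.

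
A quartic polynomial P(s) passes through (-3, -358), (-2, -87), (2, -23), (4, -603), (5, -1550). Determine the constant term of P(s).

Write P(s) = as^4 + bs^3 + cs^2 + ds + e. Substituting each data point gives a linear system:
  81a - 27b + 9c - 3d + e = -358
  16a - 8b + 4c - 2d + e = -87
  16a + 8b + 4c + 2d + e = -23
  256a + 64b + 16c + 4d + e = -603
  625a + 125b + 25c + 5d + e = -1550
Solving the system yields a = -3, b = 3, c = -3, d = 4, e = 5.
So P(s) = -3s⁴ + 3s³ - 3s² + 4s + 5.
The constant term is 5.

5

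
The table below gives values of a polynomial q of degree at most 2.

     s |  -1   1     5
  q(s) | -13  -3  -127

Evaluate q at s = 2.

Using the Lagrange interpolation formula with nodes -1, 1, 5:
  L_0(s) = (s - 1)(s - 5) / 12
  L_1(s) = (s + 1)(s - 5) / -8
  L_2(s) = (s + 1)(s - 1) / 24
Then q(s) = -13·L_0(s) - 3·L_1(s) - 127·L_2(s).
Expanding and collecting terms gives q(s) = -6s² + 5s - 2.
Evaluating at s = 2: q(2) = -16.

-16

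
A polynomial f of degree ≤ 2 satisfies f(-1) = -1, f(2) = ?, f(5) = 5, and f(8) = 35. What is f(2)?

-7

The 3 known points determine the degree-2 polynomial uniquely.
Write f(x) = ax^2 + bx + c. Substituting each data point gives a linear system:
  a - b + c = -1
  25a + 5b + c = 5
  64a + 8b + c = 35
Solving the system yields a = 1, b = -3, c = -5.
So f(x) = x^2 - 3x - 5.
Then f(2) = -7.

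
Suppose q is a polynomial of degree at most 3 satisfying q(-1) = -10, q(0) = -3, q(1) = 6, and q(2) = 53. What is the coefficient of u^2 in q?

1

Write q(u) = au^3 + bu^2 + cu + d. Substituting each data point gives a linear system:
  -a + b - c + d = -10
  d = -3
  a + b + c + d = 6
  8a + 4b + 2c + d = 53
Solving the system yields a = 6, b = 1, c = 2, d = -3.
So q(u) = 6u^3 + u^2 + 2u - 3.
The coefficient of u^2 is 1.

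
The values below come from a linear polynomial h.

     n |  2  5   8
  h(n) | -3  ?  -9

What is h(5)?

-6

On equispaced nodes a degree-1 polynomial has vanishing second forward difference, so
  h(2) - 2·h(5) + h(8) = 0.
Substituting the known values and solving for h(5):
  -2·h(5) = 12
  h(5) = -6.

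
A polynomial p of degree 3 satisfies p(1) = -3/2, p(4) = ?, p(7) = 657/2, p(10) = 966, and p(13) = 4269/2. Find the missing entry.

60

The 4 known points determine the degree-3 polynomial uniquely.
Write p(t) = at^3 + bt^2 + ct + d. Substituting each data point gives a linear system:
  a + b + c + d = -3/2
  343a + 49b + 7c + d = 657/2
  1000a + 100b + 10c + d = 966
  2197a + 169b + 13c + d = 4269/2
Solving the system yields a = 1, b = -1/2, c = 2, d = -4.
So p(t) = t³ - (1/2)t² + 2t - 4.
Then p(4) = 60.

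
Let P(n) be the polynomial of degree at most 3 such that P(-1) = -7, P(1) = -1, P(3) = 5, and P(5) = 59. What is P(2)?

-1

Forward differences of the values at n = -1, 1, 3, 5:
  P  : -7  -1  5  59
  Δ  : 6  6  54
  Δ^2: 0  48
  Δ^3: 48
The third differences are constant, confirming degree 3.
Interpolating (Newton forward form) and evaluating at n = 2 gives P(2) = -1.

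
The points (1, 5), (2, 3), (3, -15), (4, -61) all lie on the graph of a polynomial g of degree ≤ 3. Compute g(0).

Using the Lagrange interpolation formula with nodes 1, 2, 3, 4:
  L_0(t) = (t - 2)(t - 3)(t - 4) / -6
  L_1(t) = (t - 1)(t - 3)(t - 4) / 2
  L_2(t) = (t - 1)(t - 2)(t - 4) / -2
  L_3(t) = (t - 1)(t - 2)(t - 3) / 6
Then g(t) = 5·L_0(t) + 3·L_1(t) - 15·L_2(t) - 61·L_3(t).
Expanding and collecting terms gives g(t) = -2t^3 + 4t^2 + 3.
Evaluating at t = 0: g(0) = 3.

3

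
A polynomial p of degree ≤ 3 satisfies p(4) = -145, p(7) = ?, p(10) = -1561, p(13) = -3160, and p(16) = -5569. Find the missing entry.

On equispaced nodes a degree-3 polynomial has vanishing fourth forward difference, so
  p(4) - 4·p(7) + 6·p(10) - 4·p(13) + p(16) = 0.
Substituting the known values and solving for p(7):
  -4·p(7) = 2440
  p(7) = -610.

-610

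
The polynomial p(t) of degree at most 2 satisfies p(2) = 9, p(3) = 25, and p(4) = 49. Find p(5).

Write p(t) = at^2 + bt + c. Substituting each data point gives a linear system:
  4a + 2b + c = 9
  9a + 3b + c = 25
  16a + 4b + c = 49
Solving the system yields a = 4, b = -4, c = 1.
So p(t) = 4t^2 - 4t + 1.
Then p(5) = 81.

81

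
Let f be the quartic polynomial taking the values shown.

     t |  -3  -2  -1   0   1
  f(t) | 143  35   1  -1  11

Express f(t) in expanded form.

f(t) = t^4 - t^3 + 6t^2 + 6t - 1

Using the Lagrange interpolation formula with nodes -3, -2, -1, 0, 1:
  L_0(t) = (t + 2)(t + 1)t(t - 1) / 24
  L_1(t) = (t + 3)(t + 1)t(t - 1) / -6
  L_2(t) = (t + 3)(t + 2)t(t - 1) / 4
  L_3(t) = (t + 3)(t + 2)(t + 1)(t - 1) / -6
  L_4(t) = (t + 3)(t + 2)(t + 1)t / 24
Then f(t) = 143·L_0(t) + 35·L_1(t) + 1·L_2(t) - 1·L_3(t) + 11·L_4(t).
Expanding and collecting terms gives f(t) = t^4 - t^3 + 6t^2 + 6t - 1.
Check: f(1) = 11. ✓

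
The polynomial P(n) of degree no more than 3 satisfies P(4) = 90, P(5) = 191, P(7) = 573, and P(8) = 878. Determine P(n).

Using the Lagrange interpolation formula with nodes 4, 5, 7, 8:
  L_0(n) = (n - 5)(n - 7)(n - 8) / -12
  L_1(n) = (n - 4)(n - 7)(n - 8) / 6
  L_2(n) = (n - 4)(n - 5)(n - 8) / -6
  L_3(n) = (n - 4)(n - 5)(n - 7) / 12
Then P(n) = 90·L_0(n) + 191·L_1(n) + 573·L_2(n) + 878·L_3(n).
Expanding and collecting terms gives P(n) = 2n³ - 2n² - 3n + 6.
Check: P(5) = 191. ✓

P(n) = 2n^3 - 2n^2 - 3n + 6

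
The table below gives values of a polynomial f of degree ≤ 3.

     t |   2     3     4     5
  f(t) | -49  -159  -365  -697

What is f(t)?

Write f(t) = at^3 + bt^2 + ct + d. Substituting each data point gives a linear system:
  8a + 4b + 2c + d = -49
  27a + 9b + 3c + d = -159
  64a + 16b + 4c + d = -365
  125a + 25b + 5c + d = -697
Solving the system yields a = -5, b = -3, c = 0, d = 3.
So f(t) = -5t³ - 3t² + 3.
Check: f(5) = -697. ✓

f(t) = -5t^3 - 3t^2 + 3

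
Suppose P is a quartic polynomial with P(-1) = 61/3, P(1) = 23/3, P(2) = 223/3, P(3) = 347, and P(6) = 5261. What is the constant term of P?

Write P(x) = ax^4 + bx^3 + cx^2 + dx + e. Substituting each data point gives a linear system:
  a - b + c - d + e = 61/3
  a + b + c + d + e = 23/3
  16a + 8b + 4c + 2d + e = 223/3
  81a + 27b + 9c + 3d + e = 347
  1296a + 216b + 36c + 6d + e = 5261
Solving the system yields a = 4, b = -1/3, c = 5, d = -6, e = 5.
So P(x) = 4x^4 - (1/3)x^3 + 5x^2 - 6x + 5.
The constant term is 5.

5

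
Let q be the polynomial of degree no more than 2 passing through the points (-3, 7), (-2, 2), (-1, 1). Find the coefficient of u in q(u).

5

Write q(u) = au^2 + bu + c. Substituting each data point gives a linear system:
  9a - 3b + c = 7
  4a - 2b + c = 2
  a - b + c = 1
Solving the system yields a = 2, b = 5, c = 4.
So q(u) = 2u^2 + 5u + 4.
The coefficient of u is 5.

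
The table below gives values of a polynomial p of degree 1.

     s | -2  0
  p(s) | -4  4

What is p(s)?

Write p(s) = as + b. Substituting each data point gives a linear system:
  -2a + b = -4
  b = 4
Solving the system yields a = 4, b = 4.
So p(s) = 4s + 4.
Check: p(-2) = -4. ✓

p(s) = 4s + 4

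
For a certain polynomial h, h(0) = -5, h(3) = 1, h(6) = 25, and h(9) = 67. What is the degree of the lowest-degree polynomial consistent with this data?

2

Forward differences of the values at s = 0, 3, 6, 9:
  h  : -5  1  25  67
  Δ  : 6  24  42
  Δ^2: 18  18
  Δ^3: 0
The second differences are constant (18) and nonzero, while all higher differences vanish, so the minimal degree is 2.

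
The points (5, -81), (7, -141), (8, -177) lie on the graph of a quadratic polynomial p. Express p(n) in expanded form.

Write p(n) = an^2 + bn + c. Substituting each data point gives a linear system:
  25a + 5b + c = -81
  49a + 7b + c = -141
  64a + 8b + c = -177
Solving the system yields a = -2, b = -6, c = -1.
So p(n) = -2n^2 - 6n - 1.
Check: p(8) = -177. ✓

p(n) = -2n^2 - 6n - 1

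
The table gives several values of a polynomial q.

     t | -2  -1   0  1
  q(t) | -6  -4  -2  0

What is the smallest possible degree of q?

1

Forward differences of the values at t = -2, -1, 0, 1:
  q  : -6  -4  -2  0
  Δ  : 2  2  2
  Δ^2: 0  0
  Δ^3: 0
The first differences are constant (2) and nonzero, while all higher differences vanish, so the minimal degree is 1.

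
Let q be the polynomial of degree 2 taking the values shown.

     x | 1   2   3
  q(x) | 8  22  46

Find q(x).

q(x) = 5x^2 - x + 4

Using the Lagrange interpolation formula with nodes 1, 2, 3:
  L_0(x) = (x - 2)(x - 3) / 2
  L_1(x) = (x - 1)(x - 3) / -1
  L_2(x) = (x - 1)(x - 2) / 2
Then q(x) = 8·L_0(x) + 22·L_1(x) + 46·L_2(x).
Expanding and collecting terms gives q(x) = 5x² - x + 4.
Check: q(3) = 46. ✓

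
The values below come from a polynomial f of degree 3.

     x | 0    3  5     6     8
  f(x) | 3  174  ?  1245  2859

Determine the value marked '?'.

738

The 4 known points determine the degree-3 polynomial uniquely.
Write f(x) = ax^3 + bx^2 + cx + d. Substituting each data point gives a linear system:
  d = 3
  27a + 9b + 3c + d = 174
  216a + 36b + 6c + d = 1245
  512a + 64b + 8c + d = 2859
Solving the system yields a = 5, b = 5, c = -3, d = 3.
So f(x) = 5x^3 + 5x^2 - 3x + 3.
Then f(5) = 738.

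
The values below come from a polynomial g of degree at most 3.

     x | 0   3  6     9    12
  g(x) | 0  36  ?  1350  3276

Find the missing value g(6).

The 4 known points determine the degree-3 polynomial uniquely.
Write g(x) = ax^3 + bx^2 + cx + d. Substituting each data point gives a linear system:
  d = 0
  27a + 9b + 3c + d = 36
  729a + 81b + 9c + d = 1350
  1728a + 144b + 12c + d = 3276
Solving the system yields a = 2, b = -1, c = -3, d = 0.
So g(x) = 2x³ - x² - 3x.
Then g(6) = 378.

378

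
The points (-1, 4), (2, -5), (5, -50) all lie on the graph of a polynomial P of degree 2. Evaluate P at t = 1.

Forward differences of the values at t = -1, 2, 5:
  P  : 4  -5  -50
  Δ  : -9  -45
  Δ^2: -36
The second differences are constant, confirming degree 2.
Interpolating (Newton forward form) and evaluating at t = 1 gives P(1) = 2.

2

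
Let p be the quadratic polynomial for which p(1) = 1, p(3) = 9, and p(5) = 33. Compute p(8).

99

Using the Lagrange interpolation formula with nodes 1, 3, 5:
  L_0(u) = (u - 3)(u - 5) / 8
  L_1(u) = (u - 1)(u - 5) / -4
  L_2(u) = (u - 1)(u - 3) / 8
Then p(u) = 1·L_0(u) + 9·L_1(u) + 33·L_2(u).
Expanding and collecting terms gives p(u) = 2u^2 - 4u + 3.
Evaluating at u = 8: p(8) = 99.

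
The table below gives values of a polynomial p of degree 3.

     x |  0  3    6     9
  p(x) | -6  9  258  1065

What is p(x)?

p(x) = 2x^3 - 5x^2 + 2x - 6

Write p(x) = ax^3 + bx^2 + cx + d. Substituting each data point gives a linear system:
  d = -6
  27a + 9b + 3c + d = 9
  216a + 36b + 6c + d = 258
  729a + 81b + 9c + d = 1065
Solving the system yields a = 2, b = -5, c = 2, d = -6.
So p(x) = 2x^3 - 5x^2 + 2x - 6.
Check: p(0) = -6. ✓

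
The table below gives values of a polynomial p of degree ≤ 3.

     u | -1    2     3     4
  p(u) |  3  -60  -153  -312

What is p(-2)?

Write p(u) = au^3 + bu^2 + cu + d. Substituting each data point gives a linear system:
  -a + b - c + d = 3
  8a + 4b + 2c + d = -60
  27a + 9b + 3c + d = -153
  64a + 16b + 4c + d = -312
Solving the system yields a = -3, b = -6, c = -6, d = 0.
So p(u) = -3u^3 - 6u^2 - 6u.
Then p(-2) = 12.

12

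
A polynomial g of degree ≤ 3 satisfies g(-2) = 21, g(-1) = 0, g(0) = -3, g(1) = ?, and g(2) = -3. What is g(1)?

0

On equispaced nodes a degree-3 polynomial has vanishing fourth forward difference, so
  g(-2) - 4·g(-1) + 6·g(0) - 4·g(1) + g(2) = 0.
Substituting the known values and solving for g(1):
  -4·g(1) = 0
  g(1) = 0.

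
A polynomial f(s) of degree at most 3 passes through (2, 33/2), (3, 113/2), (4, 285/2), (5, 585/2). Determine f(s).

Using the Lagrange interpolation formula with nodes 2, 3, 4, 5:
  L_0(s) = (s - 3)(s - 4)(s - 5) / -6
  L_1(s) = (s - 2)(s - 4)(s - 5) / 2
  L_2(s) = (s - 2)(s - 3)(s - 5) / -2
  L_3(s) = (s - 2)(s - 3)(s - 4) / 6
Then f(s) = 33/2·L_0(s) + 113/2·L_1(s) + 285/2·L_2(s) + 585/2·L_3(s).
Expanding and collecting terms gives f(s) = 3s^3 - 4s^2 + 3s + 5/2.
Check: f(2) = 33/2. ✓

f(s) = 3s^3 - 4s^2 + 3s + 5/2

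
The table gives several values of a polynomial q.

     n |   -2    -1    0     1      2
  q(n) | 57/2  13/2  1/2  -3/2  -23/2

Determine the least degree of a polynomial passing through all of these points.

Forward differences of the values at n = -2, -1, 0, 1, 2:
  q  : 57/2  13/2  1/2  -3/2  -23/2
  Δ  : -22  -6  -2  -10
  Δ^2: 16  4  -8
  Δ^3: -12  -12
  Δ^4: 0
The third differences are constant (-12) and nonzero, while all higher differences vanish, so the minimal degree is 3.

3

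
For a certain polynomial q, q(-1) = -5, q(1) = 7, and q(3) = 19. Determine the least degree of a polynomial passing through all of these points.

1

Forward differences of the values at t = -1, 1, 3:
  q  : -5  7  19
  Δ  : 12  12
  Δ^2: 0
The first differences are constant (12) and nonzero, while all higher differences vanish, so the minimal degree is 1.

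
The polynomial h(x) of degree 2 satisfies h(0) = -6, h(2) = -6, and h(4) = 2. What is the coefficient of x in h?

Write h(x) = ax^2 + bx + c. Substituting each data point gives a linear system:
  c = -6
  4a + 2b + c = -6
  16a + 4b + c = 2
Solving the system yields a = 1, b = -2, c = -6.
So h(x) = x^2 - 2x - 6.
The coefficient of x is -2.

-2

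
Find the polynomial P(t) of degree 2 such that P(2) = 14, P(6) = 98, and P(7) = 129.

P(t) = 2t^2 + 5t - 4

Write P(t) = at^2 + bt + c. Substituting each data point gives a linear system:
  4a + 2b + c = 14
  36a + 6b + c = 98
  49a + 7b + c = 129
Solving the system yields a = 2, b = 5, c = -4.
So P(t) = 2t^2 + 5t - 4.
Check: P(7) = 129. ✓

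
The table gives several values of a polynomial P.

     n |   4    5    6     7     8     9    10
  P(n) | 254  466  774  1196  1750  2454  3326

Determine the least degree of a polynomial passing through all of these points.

Forward differences of the values at n = 4, 5, 6, 7, 8, 9, 10:
  P  : 254  466  774  1196  1750  2454  3326
  Δ  : 212  308  422  554  704  872
  Δ^2: 96  114  132  150  168
  Δ^3: 18  18  18  18
  Δ^4: 0  0  0
  Δ^5: 0  0
  Δ^6: 0
The third differences are constant (18) and nonzero, while all higher differences vanish, so the minimal degree is 3.

3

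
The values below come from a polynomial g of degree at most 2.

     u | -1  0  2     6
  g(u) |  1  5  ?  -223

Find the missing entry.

The 3 known points determine the degree-2 polynomial uniquely.
Write g(u) = au^2 + bu + c. Substituting each data point gives a linear system:
  a - b + c = 1
  c = 5
  36a + 6b + c = -223
Solving the system yields a = -6, b = -2, c = 5.
So g(u) = -6u² - 2u + 5.
Then g(2) = -23.

-23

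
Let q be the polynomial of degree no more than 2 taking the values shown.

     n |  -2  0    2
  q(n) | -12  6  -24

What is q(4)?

Using the Lagrange interpolation formula with nodes -2, 0, 2:
  L_0(n) = n(n - 2) / 8
  L_1(n) = (n + 2)(n - 2) / -4
  L_2(n) = (n + 2)n / 8
Then q(n) = -12·L_0(n) + 6·L_1(n) - 24·L_2(n).
Expanding and collecting terms gives q(n) = -6n^2 - 3n + 6.
Evaluating at n = 4: q(4) = -102.

-102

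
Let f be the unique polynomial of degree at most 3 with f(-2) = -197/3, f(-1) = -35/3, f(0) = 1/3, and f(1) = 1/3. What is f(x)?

Write f(x) = ax^3 + bx^2 + cx + d. Substituting each data point gives a linear system:
  -8a + 4b - 2c + d = -197/3
  -a + b - c + d = -35/3
  d = 1/3
  a + b + c + d = 1/3
Solving the system yields a = 5, b = -6, c = 1, d = 1/3.
So f(x) = 5x³ - 6x² + x + 1/3.
Check: f(-1) = -35/3. ✓

f(x) = 5x^3 - 6x^2 + x + 1/3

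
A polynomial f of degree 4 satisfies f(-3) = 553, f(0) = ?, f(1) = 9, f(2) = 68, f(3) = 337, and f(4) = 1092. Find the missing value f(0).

4

The 5 known points determine the degree-4 polynomial uniquely.
Write f(u) = au^4 + bu^3 + cu^2 + du + e. Substituting each data point gives a linear system:
  81a - 27b + 9c - 3d + e = 553
  a + b + c + d + e = 9
  16a + 8b + 4c + 2d + e = 68
  81a + 27b + 9c + 3d + e = 337
  256a + 64b + 16c + 4d + e = 1092
Solving the system yields a = 5, b = -4, c = 4, d = 0, e = 4.
So f(u) = 5u^4 - 4u^3 + 4u^2 + 4.
Then f(0) = 4.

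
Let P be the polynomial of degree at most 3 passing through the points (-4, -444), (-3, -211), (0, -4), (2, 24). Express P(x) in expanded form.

P(x) = 5x^3 - 6x^2 + 6x - 4

Using the Lagrange interpolation formula with nodes -4, -3, 0, 2:
  L_0(x) = (x + 3)x(x - 2) / -24
  L_1(x) = (x + 4)x(x - 2) / 15
  L_2(x) = (x + 4)(x + 3)(x - 2) / -24
  L_3(x) = (x + 4)(x + 3)x / 60
Then P(x) = -444·L_0(x) - 211·L_1(x) - 4·L_2(x) + 24·L_3(x).
Expanding and collecting terms gives P(x) = 5x^3 - 6x^2 + 6x - 4.
Check: P(0) = -4. ✓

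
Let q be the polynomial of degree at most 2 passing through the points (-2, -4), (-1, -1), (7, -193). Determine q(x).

q(x) = -3x^2 - 6x - 4

Using the Lagrange interpolation formula with nodes -2, -1, 7:
  L_0(x) = (x + 1)(x - 7) / 9
  L_1(x) = (x + 2)(x - 7) / -8
  L_2(x) = (x + 2)(x + 1) / 72
Then q(x) = -4·L_0(x) - 1·L_1(x) - 193·L_2(x).
Expanding and collecting terms gives q(x) = -3x² - 6x - 4.
Check: q(-1) = -1. ✓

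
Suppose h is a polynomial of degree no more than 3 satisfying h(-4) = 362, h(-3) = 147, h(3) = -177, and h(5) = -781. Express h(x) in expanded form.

h(x) = -6x^3 - x^2 - 6

Using the Lagrange interpolation formula with nodes -4, -3, 3, 5:
  L_0(x) = (x + 3)(x - 3)(x - 5) / -63
  L_1(x) = (x + 4)(x - 3)(x - 5) / 48
  L_2(x) = (x + 4)(x + 3)(x - 5) / -84
  L_3(x) = (x + 4)(x + 3)(x - 3) / 144
Then h(x) = 362·L_0(x) + 147·L_1(x) - 177·L_2(x) - 781·L_3(x).
Expanding and collecting terms gives h(x) = -6x³ - x² - 6.
Check: h(5) = -781. ✓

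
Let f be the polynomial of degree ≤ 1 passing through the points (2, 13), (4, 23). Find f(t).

Write f(t) = at + b. Substituting each data point gives a linear system:
  2a + b = 13
  4a + b = 23
Solving the system yields a = 5, b = 3.
So f(t) = 5t + 3.
Check: f(2) = 13. ✓

f(t) = 5t + 3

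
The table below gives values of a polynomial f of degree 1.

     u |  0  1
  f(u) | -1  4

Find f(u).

Write f(u) = au + b. Substituting each data point gives a linear system:
  b = -1
  a + b = 4
Solving the system yields a = 5, b = -1.
So f(u) = 5u - 1.
Check: f(0) = -1. ✓

f(u) = 5u - 1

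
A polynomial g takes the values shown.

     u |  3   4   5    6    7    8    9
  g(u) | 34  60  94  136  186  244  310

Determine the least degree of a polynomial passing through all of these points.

Forward differences of the values at u = 3, 4, 5, 6, 7, 8, 9:
  g  : 34  60  94  136  186  244  310
  Δ  : 26  34  42  50  58  66
  Δ^2: 8  8  8  8  8
  Δ^3: 0  0  0  0
  Δ^4: 0  0  0
  Δ^5: 0  0
  Δ^6: 0
The second differences are constant (8) and nonzero, while all higher differences vanish, so the minimal degree is 2.

2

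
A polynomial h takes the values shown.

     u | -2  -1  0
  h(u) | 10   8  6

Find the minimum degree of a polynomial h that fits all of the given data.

1

Forward differences of the values at u = -2, -1, 0:
  h  : 10  8  6
  Δ  : -2  -2
  Δ^2: 0
The first differences are constant (-2) and nonzero, while all higher differences vanish, so the minimal degree is 1.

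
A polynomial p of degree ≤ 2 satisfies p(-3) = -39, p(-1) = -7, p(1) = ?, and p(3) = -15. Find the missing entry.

1

On equispaced nodes a degree-2 polynomial has vanishing third forward difference, so
  - p(-3) + 3·p(-1) - 3·p(1) + p(3) = 0.
Substituting the known values and solving for p(1):
  -3·p(1) = -3
  p(1) = 1.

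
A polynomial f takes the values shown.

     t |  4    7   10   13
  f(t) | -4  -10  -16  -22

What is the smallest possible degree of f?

1

Forward differences of the values at t = 4, 7, 10, 13:
  f  : -4  -10  -16  -22
  Δ  : -6  -6  -6
  Δ^2: 0  0
  Δ^3: 0
The first differences are constant (-6) and nonzero, while all higher differences vanish, so the minimal degree is 1.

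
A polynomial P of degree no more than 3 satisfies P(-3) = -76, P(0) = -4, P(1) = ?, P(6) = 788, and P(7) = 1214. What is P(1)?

8

The 4 known points determine the degree-3 polynomial uniquely.
Write P(s) = as^3 + bs^2 + cs + d. Substituting each data point gives a linear system:
  -27a + 9b - 3c + d = -76
  d = -4
  216a + 36b + 6c + d = 788
  343a + 49b + 7c + d = 1214
Solving the system yields a = 3, b = 3, c = 6, d = -4.
So P(s) = 3s^3 + 3s^2 + 6s - 4.
Then P(1) = 8.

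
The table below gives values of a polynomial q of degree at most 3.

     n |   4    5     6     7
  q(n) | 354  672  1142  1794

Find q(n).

Write q(n) = an^3 + bn^2 + cn + d. Substituting each data point gives a linear system:
  64a + 16b + 4c + d = 354
  125a + 25b + 5c + d = 672
  216a + 36b + 6c + d = 1142
  343a + 49b + 7c + d = 1794
Solving the system yields a = 5, b = 1, c = 4, d = 2.
So q(n) = 5n³ + n² + 4n + 2.
Check: q(5) = 672. ✓

q(n) = 5n^3 + n^2 + 4n + 2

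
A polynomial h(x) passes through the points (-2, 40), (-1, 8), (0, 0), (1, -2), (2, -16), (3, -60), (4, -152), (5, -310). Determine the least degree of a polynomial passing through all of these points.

Forward differences of the values at x = -2, -1, 0, 1, 2, 3, 4, 5:
  h  : 40  8  0  -2  -16  -60  -152  -310
  Δ  : -32  -8  -2  -14  -44  -92  -158
  Δ^2: 24  6  -12  -30  -48  -66
  Δ^3: -18  -18  -18  -18  -18
  Δ^4: 0  0  0  0
  Δ^5: 0  0  0
  Δ^6: 0  0
  Δ^7: 0
The third differences are constant (-18) and nonzero, while all higher differences vanish, so the minimal degree is 3.

3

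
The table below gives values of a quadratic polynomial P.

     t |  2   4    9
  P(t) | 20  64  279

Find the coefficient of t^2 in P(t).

Write P(t) = at^2 + bt + c. Substituting each data point gives a linear system:
  4a + 2b + c = 20
  16a + 4b + c = 64
  81a + 9b + c = 279
Solving the system yields a = 3, b = 4, c = 0.
So P(t) = 3t^2 + 4t.
The leading coefficient is 3.

3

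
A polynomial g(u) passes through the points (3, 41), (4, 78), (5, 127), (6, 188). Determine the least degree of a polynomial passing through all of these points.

2

Forward differences of the values at u = 3, 4, 5, 6:
  g  : 41  78  127  188
  Δ  : 37  49  61
  Δ^2: 12  12
  Δ^3: 0
The second differences are constant (12) and nonzero, while all higher differences vanish, so the minimal degree is 2.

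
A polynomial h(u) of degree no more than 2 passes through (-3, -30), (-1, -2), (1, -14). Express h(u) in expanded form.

h(u) = -5u^2 - 6u - 3

Write h(u) = au^2 + bu + c. Substituting each data point gives a linear system:
  9a - 3b + c = -30
  a - b + c = -2
  a + b + c = -14
Solving the system yields a = -5, b = -6, c = -3.
So h(u) = -5u^2 - 6u - 3.
Check: h(-3) = -30. ✓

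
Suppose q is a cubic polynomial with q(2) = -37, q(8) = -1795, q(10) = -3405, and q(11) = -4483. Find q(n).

Write q(n) = an^3 + bn^2 + cn + d. Substituting each data point gives a linear system:
  8a + 4b + 2c + d = -37
  512a + 64b + 8c + d = -1795
  1000a + 100b + 10c + d = -3405
  1331a + 121b + 11c + d = -4483
Solving the system yields a = -3, b = -4, c = -1, d = 5.
So q(n) = -3n³ - 4n² - n + 5.
Check: q(11) = -4483. ✓

q(n) = -3n^3 - 4n^2 - n + 5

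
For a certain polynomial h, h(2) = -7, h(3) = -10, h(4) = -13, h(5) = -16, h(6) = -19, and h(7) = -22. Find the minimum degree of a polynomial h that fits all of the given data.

1

Forward differences of the values at n = 2, 3, 4, 5, 6, 7:
  h  : -7  -10  -13  -16  -19  -22
  Δ  : -3  -3  -3  -3  -3
  Δ^2: 0  0  0  0
  Δ^3: 0  0  0
  Δ^4: 0  0
  Δ^5: 0
The first differences are constant (-3) and nonzero, while all higher differences vanish, so the minimal degree is 1.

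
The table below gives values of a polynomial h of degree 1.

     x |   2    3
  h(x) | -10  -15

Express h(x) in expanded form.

Write h(x) = ax + b. Substituting each data point gives a linear system:
  2a + b = -10
  3a + b = -15
Solving the system yields a = -5, b = 0.
So h(x) = -5x.
Check: h(3) = -15. ✓

h(x) = -5x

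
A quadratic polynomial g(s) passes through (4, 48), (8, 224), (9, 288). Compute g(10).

Write g(s) = as^2 + bs + c. Substituting each data point gives a linear system:
  16a + 4b + c = 48
  64a + 8b + c = 224
  81a + 9b + c = 288
Solving the system yields a = 4, b = -4, c = 0.
So g(s) = 4s² - 4s.
Then g(10) = 360.

360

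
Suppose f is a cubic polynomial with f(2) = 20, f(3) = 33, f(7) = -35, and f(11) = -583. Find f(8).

-112

Write f(x) = ax^3 + bx^2 + cx + d. Substituting each data point gives a linear system:
  8a + 4b + 2c + d = 20
  27a + 9b + 3c + d = 33
  343a + 49b + 7c + d = -35
  1331a + 121b + 11c + d = -583
Solving the system yields a = -1, b = 6, c = 2, d = 0.
So f(x) = -x^3 + 6x^2 + 2x.
Then f(8) = -112.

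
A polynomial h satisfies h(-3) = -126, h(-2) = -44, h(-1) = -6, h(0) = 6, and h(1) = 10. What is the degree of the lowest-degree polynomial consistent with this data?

3

Forward differences of the values at s = -3, -2, -1, 0, 1:
  h  : -126  -44  -6  6  10
  Δ  : 82  38  12  4
  Δ^2: -44  -26  -8
  Δ^3: 18  18
  Δ^4: 0
The third differences are constant (18) and nonzero, while all higher differences vanish, so the minimal degree is 3.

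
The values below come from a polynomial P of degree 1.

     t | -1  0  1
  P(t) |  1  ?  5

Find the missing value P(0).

On equispaced nodes a degree-1 polynomial has vanishing second forward difference, so
  P(-1) - 2·P(0) + P(1) = 0.
Substituting the known values and solving for P(0):
  -2·P(0) = -6
  P(0) = 3.

3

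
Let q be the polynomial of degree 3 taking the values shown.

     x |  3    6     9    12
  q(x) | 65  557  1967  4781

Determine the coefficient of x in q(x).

Write q(x) = ax^3 + bx^2 + cx + d. Substituting each data point gives a linear system:
  27a + 9b + 3c + d = 65
  216a + 36b + 6c + d = 557
  729a + 81b + 9c + d = 1967
  1728a + 144b + 12c + d = 4781
Solving the system yields a = 3, b = -3, c = 2, d = 5.
So q(x) = 3x^3 - 3x^2 + 2x + 5.
The coefficient of x is 2.

2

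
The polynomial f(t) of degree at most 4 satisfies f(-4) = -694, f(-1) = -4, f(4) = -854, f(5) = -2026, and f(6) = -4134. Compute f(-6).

Write f(t) = at^4 + bt^3 + ct^2 + dt + e. Substituting each data point gives a linear system:
  256a - 64b + 16c - 4d + e = -694
  a - b + c - d + e = -4
  256a + 64b + 16c + 4d + e = -854
  625a + 125b + 25c + 5d + e = -2026
  1296a + 216b + 36c + 6d + e = -4134
Solving the system yields a = -3, b = -1, c = 0, d = -4, e = -6.
So f(t) = -3t⁴ - t³ - 4t - 6.
Then f(-6) = -3654.

-3654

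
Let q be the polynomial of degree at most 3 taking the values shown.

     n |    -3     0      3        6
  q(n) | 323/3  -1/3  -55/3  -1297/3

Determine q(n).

Write q(n) = an^3 + bn^2 + cn + d. Substituting each data point gives a linear system:
  -27a + 9b - 3c + d = 323/3
  d = -1/3
  27a + 9b + 3c + d = -55/3
  216a + 36b + 6c + d = -1297/3
Solving the system yields a = -3, b = 5, c = 6, d = -1/3.
So q(n) = -3n^3 + 5n^2 + 6n - 1/3.
Check: q(-3) = 323/3. ✓

q(n) = -3n^3 + 5n^2 + 6n - 1/3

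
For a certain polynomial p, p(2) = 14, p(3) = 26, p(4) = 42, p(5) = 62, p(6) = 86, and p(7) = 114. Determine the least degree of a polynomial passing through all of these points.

Forward differences of the values at s = 2, 3, 4, 5, 6, 7:
  p  : 14  26  42  62  86  114
  Δ  : 12  16  20  24  28
  Δ^2: 4  4  4  4
  Δ^3: 0  0  0
  Δ^4: 0  0
  Δ^5: 0
The second differences are constant (4) and nonzero, while all higher differences vanish, so the minimal degree is 2.

2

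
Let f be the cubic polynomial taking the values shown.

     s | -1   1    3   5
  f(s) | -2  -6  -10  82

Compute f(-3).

Using the Lagrange interpolation formula with nodes -1, 1, 3, 5:
  L_0(s) = (s - 1)(s - 3)(s - 5) / -48
  L_1(s) = (s + 1)(s - 3)(s - 5) / 16
  L_2(s) = (s + 1)(s - 1)(s - 5) / -16
  L_3(s) = (s + 1)(s - 1)(s - 3) / 48
Then f(s) = -2·L_0(s) - 6·L_1(s) - 10·L_2(s) + 82·L_3(s).
Expanding and collecting terms gives f(s) = 2s^3 - 6s^2 - 4s + 2.
Evaluating at s = -3: f(-3) = -94.

-94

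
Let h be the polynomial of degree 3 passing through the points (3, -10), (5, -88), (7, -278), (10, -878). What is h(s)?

Using the Lagrange interpolation formula with nodes 3, 5, 7, 10:
  L_0(s) = (s - 5)(s - 7)(s - 10) / -56
  L_1(s) = (s - 3)(s - 7)(s - 10) / 20
  L_2(s) = (s - 3)(s - 5)(s - 10) / -24
  L_3(s) = (s - 3)(s - 5)(s - 7) / 105
Then h(s) = -10·L_0(s) - 88·L_1(s) - 278·L_2(s) - 878·L_3(s).
Expanding and collecting terms gives h(s) = -s³ + s² + 2s + 2.
Check: h(7) = -278. ✓

h(s) = -s^3 + s^2 + 2s + 2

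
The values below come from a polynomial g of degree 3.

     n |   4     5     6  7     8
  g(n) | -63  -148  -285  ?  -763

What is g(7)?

-486

On equispaced nodes a degree-3 polynomial has vanishing fourth forward difference, so
  g(4) - 4·g(5) + 6·g(6) - 4·g(7) + g(8) = 0.
Substituting the known values and solving for g(7):
  -4·g(7) = 1944
  g(7) = -486.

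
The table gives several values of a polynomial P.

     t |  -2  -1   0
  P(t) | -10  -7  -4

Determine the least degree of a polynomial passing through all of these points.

Forward differences of the values at t = -2, -1, 0:
  P  : -10  -7  -4
  Δ  : 3  3
  Δ^2: 0
The first differences are constant (3) and nonzero, while all higher differences vanish, so the minimal degree is 1.

1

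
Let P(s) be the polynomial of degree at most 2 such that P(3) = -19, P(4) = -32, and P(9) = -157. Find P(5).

-49

Using the Lagrange interpolation formula with nodes 3, 4, 9:
  L_0(s) = (s - 4)(s - 9) / 6
  L_1(s) = (s - 3)(s - 9) / -5
  L_2(s) = (s - 3)(s - 4) / 30
Then P(s) = -19·L_0(s) - 32·L_1(s) - 157·L_2(s).
Expanding and collecting terms gives P(s) = -2s² + s - 4.
Evaluating at s = 5: P(5) = -49.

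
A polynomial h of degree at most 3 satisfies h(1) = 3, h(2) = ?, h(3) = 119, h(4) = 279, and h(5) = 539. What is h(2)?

35

On equispaced nodes a degree-3 polynomial has vanishing fourth forward difference, so
  h(1) - 4·h(2) + 6·h(3) - 4·h(4) + h(5) = 0.
Substituting the known values and solving for h(2):
  -4·h(2) = -140
  h(2) = 35.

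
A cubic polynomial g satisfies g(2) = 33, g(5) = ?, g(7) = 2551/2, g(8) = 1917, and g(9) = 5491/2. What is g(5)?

The 4 known points determine the degree-3 polynomial uniquely.
Write g(n) = an^3 + bn^2 + cn + d. Substituting each data point gives a linear system:
  8a + 4b + 2c + d = 33
  343a + 49b + 7c + d = 2551/2
  512a + 64b + 8c + d = 1917
  729a + 81b + 9c + d = 5491/2
Solving the system yields a = 4, b = -5/2, c = 3, d = 5.
So g(n) = 4n^3 - (5/2)n^2 + 3n + 5.
Then g(5) = 915/2.

915/2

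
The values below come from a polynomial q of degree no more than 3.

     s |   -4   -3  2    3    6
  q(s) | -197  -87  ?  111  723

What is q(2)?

43

The 4 known points determine the degree-3 polynomial uniquely.
Write q(s) = as^3 + bs^2 + cs + d. Substituting each data point gives a linear system:
  -64a + 16b - 4c + d = -197
  -27a + 9b - 3c + d = -87
  27a + 9b + 3c + d = 111
  216a + 36b + 6c + d = 723
Solving the system yields a = 3, b = 1, c = 6, d = 3.
So q(s) = 3s^3 + s^2 + 6s + 3.
Then q(2) = 43.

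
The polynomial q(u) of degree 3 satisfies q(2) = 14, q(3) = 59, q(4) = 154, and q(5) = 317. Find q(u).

Write q(u) = au^3 + bu^2 + cu + d. Substituting each data point gives a linear system:
  8a + 4b + 2c + d = 14
  27a + 9b + 3c + d = 59
  64a + 16b + 4c + d = 154
  125a + 25b + 5c + d = 317
Solving the system yields a = 3, b = -2, c = -2, d = 2.
So q(u) = 3u³ - 2u² - 2u + 2.
Check: q(2) = 14. ✓

q(u) = 3u^3 - 2u^2 - 2u + 2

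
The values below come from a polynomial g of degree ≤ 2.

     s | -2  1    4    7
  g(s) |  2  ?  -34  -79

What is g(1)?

-7

On equispaced nodes a degree-2 polynomial has vanishing third forward difference, so
  - g(-2) + 3·g(1) - 3·g(4) + g(7) = 0.
Substituting the known values and solving for g(1):
  3·g(1) = -21
  g(1) = -7.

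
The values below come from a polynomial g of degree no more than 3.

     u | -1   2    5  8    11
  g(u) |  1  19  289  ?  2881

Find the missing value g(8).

On equispaced nodes a degree-3 polynomial has vanishing fourth forward difference, so
  g(-1) - 4·g(2) + 6·g(5) - 4·g(8) + g(11) = 0.
Substituting the known values and solving for g(8):
  -4·g(8) = -4540
  g(8) = 1135.

1135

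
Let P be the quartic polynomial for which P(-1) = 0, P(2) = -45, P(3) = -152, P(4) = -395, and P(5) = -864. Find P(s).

Write P(s) = as^4 + bs^3 + cs^2 + ds + e. Substituting each data point gives a linear system:
  a - b + c - d + e = 0
  16a + 8b + 4c + 2d + e = -45
  81a + 27b + 9c + 3d + e = -152
  256a + 64b + 16c + 4d + e = -395
  625a + 125b + 25c + 5d + e = -864
Solving the system yields a = -1, b = -1, c = -4, d = -3, e = 1.
So P(s) = -s⁴ - s³ - 4s² - 3s + 1.
Check: P(2) = -45. ✓

P(s) = -s^4 - s^3 - 4s^2 - 3s + 1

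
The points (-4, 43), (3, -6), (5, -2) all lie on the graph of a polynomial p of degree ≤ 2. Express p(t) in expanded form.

p(t) = t^2 - 6t + 3

Using the Lagrange interpolation formula with nodes -4, 3, 5:
  L_0(t) = (t - 3)(t - 5) / 63
  L_1(t) = (t + 4)(t - 5) / -14
  L_2(t) = (t + 4)(t - 3) / 18
Then p(t) = 43·L_0(t) - 6·L_1(t) - 2·L_2(t).
Expanding and collecting terms gives p(t) = t^2 - 6t + 3.
Check: p(3) = -6. ✓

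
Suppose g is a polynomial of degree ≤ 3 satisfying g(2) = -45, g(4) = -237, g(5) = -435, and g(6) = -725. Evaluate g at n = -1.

Write g(n) = an^3 + bn^2 + cn + d. Substituting each data point gives a linear system:
  8a + 4b + 2c + d = -45
  64a + 16b + 4c + d = -237
  125a + 25b + 5c + d = -435
  216a + 36b + 6c + d = -725
Solving the system yields a = -3, b = -1, c = -6, d = -5.
So g(n) = -3n^3 - n^2 - 6n - 5.
Then g(-1) = 3.

3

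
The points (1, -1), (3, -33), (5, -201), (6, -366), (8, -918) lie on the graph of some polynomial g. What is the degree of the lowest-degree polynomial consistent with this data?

3

Divided differences on the nodes 1, 3, 5, 6, 8:
  order 0: -1  -33  -201  -366  -918
  order 1: -16  -84  -165  -276
  order 2: -17  -27  -37
  order 3: -2  -2
  order 4: 0
The order-3 divided differences are all -2 (nonzero) and every higher order vanishes, so the data lies on a polynomial of degree exactly 3.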